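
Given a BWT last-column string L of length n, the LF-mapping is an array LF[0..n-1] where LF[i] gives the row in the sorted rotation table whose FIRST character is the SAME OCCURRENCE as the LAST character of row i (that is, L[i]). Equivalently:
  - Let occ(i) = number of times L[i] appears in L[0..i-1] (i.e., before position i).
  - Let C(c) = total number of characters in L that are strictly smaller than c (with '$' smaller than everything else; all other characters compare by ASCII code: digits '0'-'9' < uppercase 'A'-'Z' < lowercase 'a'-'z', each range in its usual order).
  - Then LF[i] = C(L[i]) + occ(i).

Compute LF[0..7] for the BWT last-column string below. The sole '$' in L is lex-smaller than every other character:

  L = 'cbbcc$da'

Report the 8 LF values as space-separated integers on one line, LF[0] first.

Char counts: '$':1, 'a':1, 'b':2, 'c':3, 'd':1
C (first-col start): C('$')=0, C('a')=1, C('b')=2, C('c')=4, C('d')=7
L[0]='c': occ=0, LF[0]=C('c')+0=4+0=4
L[1]='b': occ=0, LF[1]=C('b')+0=2+0=2
L[2]='b': occ=1, LF[2]=C('b')+1=2+1=3
L[3]='c': occ=1, LF[3]=C('c')+1=4+1=5
L[4]='c': occ=2, LF[4]=C('c')+2=4+2=6
L[5]='$': occ=0, LF[5]=C('$')+0=0+0=0
L[6]='d': occ=0, LF[6]=C('d')+0=7+0=7
L[7]='a': occ=0, LF[7]=C('a')+0=1+0=1

Answer: 4 2 3 5 6 0 7 1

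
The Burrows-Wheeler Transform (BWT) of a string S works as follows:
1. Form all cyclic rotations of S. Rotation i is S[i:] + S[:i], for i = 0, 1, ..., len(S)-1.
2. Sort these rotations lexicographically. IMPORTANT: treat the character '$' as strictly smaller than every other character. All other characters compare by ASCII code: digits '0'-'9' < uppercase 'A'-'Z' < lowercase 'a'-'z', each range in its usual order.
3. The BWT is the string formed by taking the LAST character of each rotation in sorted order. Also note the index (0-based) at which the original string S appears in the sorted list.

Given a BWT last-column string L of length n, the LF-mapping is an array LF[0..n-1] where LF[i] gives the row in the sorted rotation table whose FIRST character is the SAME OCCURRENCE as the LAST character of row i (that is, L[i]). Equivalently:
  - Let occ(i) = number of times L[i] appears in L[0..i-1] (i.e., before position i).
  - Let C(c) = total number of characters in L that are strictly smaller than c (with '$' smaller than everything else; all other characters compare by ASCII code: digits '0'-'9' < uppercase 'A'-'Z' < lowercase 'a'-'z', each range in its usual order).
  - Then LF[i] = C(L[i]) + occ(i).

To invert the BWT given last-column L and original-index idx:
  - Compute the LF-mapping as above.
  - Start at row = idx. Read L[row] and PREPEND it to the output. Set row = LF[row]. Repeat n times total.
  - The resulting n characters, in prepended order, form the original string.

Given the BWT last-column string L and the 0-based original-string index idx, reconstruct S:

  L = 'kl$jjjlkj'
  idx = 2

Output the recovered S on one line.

LF mapping: 5 7 0 1 2 3 8 6 4
Walk LF starting at row 2, prepending L[row]:
  step 1: row=2, L[2]='$', prepend. Next row=LF[2]=0
  step 2: row=0, L[0]='k', prepend. Next row=LF[0]=5
  step 3: row=5, L[5]='j', prepend. Next row=LF[5]=3
  step 4: row=3, L[3]='j', prepend. Next row=LF[3]=1
  step 5: row=1, L[1]='l', prepend. Next row=LF[1]=7
  step 6: row=7, L[7]='k', prepend. Next row=LF[7]=6
  step 7: row=6, L[6]='l', prepend. Next row=LF[6]=8
  step 8: row=8, L[8]='j', prepend. Next row=LF[8]=4
  step 9: row=4, L[4]='j', prepend. Next row=LF[4]=2
Reversed output: jjlkljjk$

Answer: jjlkljjk$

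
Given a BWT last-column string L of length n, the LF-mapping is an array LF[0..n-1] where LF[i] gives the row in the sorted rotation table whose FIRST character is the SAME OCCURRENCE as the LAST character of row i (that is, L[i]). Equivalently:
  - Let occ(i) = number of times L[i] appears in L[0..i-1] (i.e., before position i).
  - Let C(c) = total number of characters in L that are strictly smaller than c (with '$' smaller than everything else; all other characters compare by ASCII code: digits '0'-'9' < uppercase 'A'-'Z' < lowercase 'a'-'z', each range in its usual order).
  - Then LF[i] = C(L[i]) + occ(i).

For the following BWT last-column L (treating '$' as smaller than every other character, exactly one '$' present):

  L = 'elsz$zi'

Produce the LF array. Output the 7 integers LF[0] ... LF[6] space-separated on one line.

Char counts: '$':1, 'e':1, 'i':1, 'l':1, 's':1, 'z':2
C (first-col start): C('$')=0, C('e')=1, C('i')=2, C('l')=3, C('s')=4, C('z')=5
L[0]='e': occ=0, LF[0]=C('e')+0=1+0=1
L[1]='l': occ=0, LF[1]=C('l')+0=3+0=3
L[2]='s': occ=0, LF[2]=C('s')+0=4+0=4
L[3]='z': occ=0, LF[3]=C('z')+0=5+0=5
L[4]='$': occ=0, LF[4]=C('$')+0=0+0=0
L[5]='z': occ=1, LF[5]=C('z')+1=5+1=6
L[6]='i': occ=0, LF[6]=C('i')+0=2+0=2

Answer: 1 3 4 5 0 6 2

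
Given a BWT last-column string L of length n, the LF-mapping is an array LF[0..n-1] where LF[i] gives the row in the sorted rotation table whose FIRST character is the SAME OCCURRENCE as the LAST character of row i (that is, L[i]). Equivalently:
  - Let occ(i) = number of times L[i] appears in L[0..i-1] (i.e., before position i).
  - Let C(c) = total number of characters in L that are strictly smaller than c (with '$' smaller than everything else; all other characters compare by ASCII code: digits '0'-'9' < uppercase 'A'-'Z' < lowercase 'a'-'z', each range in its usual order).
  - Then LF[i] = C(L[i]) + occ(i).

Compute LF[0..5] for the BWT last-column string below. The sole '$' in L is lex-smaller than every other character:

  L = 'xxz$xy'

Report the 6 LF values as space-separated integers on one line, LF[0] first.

Answer: 1 2 5 0 3 4

Derivation:
Char counts: '$':1, 'x':3, 'y':1, 'z':1
C (first-col start): C('$')=0, C('x')=1, C('y')=4, C('z')=5
L[0]='x': occ=0, LF[0]=C('x')+0=1+0=1
L[1]='x': occ=1, LF[1]=C('x')+1=1+1=2
L[2]='z': occ=0, LF[2]=C('z')+0=5+0=5
L[3]='$': occ=0, LF[3]=C('$')+0=0+0=0
L[4]='x': occ=2, LF[4]=C('x')+2=1+2=3
L[5]='y': occ=0, LF[5]=C('y')+0=4+0=4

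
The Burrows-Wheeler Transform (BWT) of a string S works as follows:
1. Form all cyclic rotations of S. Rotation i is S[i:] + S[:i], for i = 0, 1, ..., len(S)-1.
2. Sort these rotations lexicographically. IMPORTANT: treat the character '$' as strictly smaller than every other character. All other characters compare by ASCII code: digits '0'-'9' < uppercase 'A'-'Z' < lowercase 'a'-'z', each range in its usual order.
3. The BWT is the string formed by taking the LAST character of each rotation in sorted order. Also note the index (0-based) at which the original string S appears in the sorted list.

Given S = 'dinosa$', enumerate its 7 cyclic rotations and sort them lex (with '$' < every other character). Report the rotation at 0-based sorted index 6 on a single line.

Answer: sa$dino

Derivation:
All 7 rotations (rotation i = S[i:]+S[:i]):
  rot[0] = dinosa$
  rot[1] = inosa$d
  rot[2] = nosa$di
  rot[3] = osa$din
  rot[4] = sa$dino
  rot[5] = a$dinos
  rot[6] = $dinosa
Sorted (with $ < everything):
  sorted[0] = $dinosa
  sorted[1] = a$dinos
  sorted[2] = dinosa$
  sorted[3] = inosa$d
  sorted[4] = nosa$di
  sorted[5] = osa$din
  sorted[6] = sa$dino
sorted[6] = sa$dino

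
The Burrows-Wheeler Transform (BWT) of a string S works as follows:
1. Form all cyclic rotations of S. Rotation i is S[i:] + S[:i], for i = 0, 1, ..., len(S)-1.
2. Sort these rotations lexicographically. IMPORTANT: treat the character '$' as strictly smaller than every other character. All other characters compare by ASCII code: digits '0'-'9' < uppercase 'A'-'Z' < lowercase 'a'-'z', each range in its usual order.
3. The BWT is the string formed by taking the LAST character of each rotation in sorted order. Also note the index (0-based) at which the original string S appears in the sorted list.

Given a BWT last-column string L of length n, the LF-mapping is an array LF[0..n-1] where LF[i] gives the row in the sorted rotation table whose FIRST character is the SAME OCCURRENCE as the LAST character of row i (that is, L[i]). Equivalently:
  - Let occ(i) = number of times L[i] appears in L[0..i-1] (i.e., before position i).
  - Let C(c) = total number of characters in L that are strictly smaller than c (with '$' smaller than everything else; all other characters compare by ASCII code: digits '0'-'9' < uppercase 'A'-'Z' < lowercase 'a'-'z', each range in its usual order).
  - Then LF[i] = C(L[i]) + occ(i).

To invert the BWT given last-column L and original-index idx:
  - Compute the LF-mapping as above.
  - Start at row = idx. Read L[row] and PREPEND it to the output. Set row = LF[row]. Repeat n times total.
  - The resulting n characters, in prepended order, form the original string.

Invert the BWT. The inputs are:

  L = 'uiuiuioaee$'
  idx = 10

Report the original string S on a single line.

Answer: uiaoiieueu$

Derivation:
LF mapping: 8 4 9 5 10 6 7 1 2 3 0
Walk LF starting at row 10, prepending L[row]:
  step 1: row=10, L[10]='$', prepend. Next row=LF[10]=0
  step 2: row=0, L[0]='u', prepend. Next row=LF[0]=8
  step 3: row=8, L[8]='e', prepend. Next row=LF[8]=2
  step 4: row=2, L[2]='u', prepend. Next row=LF[2]=9
  step 5: row=9, L[9]='e', prepend. Next row=LF[9]=3
  step 6: row=3, L[3]='i', prepend. Next row=LF[3]=5
  step 7: row=5, L[5]='i', prepend. Next row=LF[5]=6
  step 8: row=6, L[6]='o', prepend. Next row=LF[6]=7
  step 9: row=7, L[7]='a', prepend. Next row=LF[7]=1
  step 10: row=1, L[1]='i', prepend. Next row=LF[1]=4
  step 11: row=4, L[4]='u', prepend. Next row=LF[4]=10
Reversed output: uiaoiieueu$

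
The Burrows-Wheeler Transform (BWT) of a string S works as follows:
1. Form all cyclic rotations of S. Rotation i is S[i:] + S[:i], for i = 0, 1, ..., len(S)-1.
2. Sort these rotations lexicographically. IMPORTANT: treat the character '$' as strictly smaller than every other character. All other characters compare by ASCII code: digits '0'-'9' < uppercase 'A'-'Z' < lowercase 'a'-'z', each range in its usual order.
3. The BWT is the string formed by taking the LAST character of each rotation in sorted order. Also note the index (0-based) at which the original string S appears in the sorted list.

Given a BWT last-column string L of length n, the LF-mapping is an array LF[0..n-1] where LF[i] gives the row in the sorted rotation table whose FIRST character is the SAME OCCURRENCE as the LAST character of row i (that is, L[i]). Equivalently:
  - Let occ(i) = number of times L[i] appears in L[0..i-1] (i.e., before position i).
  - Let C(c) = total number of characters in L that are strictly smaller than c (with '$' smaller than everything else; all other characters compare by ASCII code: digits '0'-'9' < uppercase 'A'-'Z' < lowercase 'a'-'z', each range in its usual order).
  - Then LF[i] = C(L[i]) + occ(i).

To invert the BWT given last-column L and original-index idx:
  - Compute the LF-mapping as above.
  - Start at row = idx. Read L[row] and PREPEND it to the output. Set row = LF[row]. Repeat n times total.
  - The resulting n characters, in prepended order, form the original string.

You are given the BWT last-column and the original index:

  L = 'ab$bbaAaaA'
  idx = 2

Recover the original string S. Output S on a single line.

LF mapping: 3 7 0 8 9 4 1 5 6 2
Walk LF starting at row 2, prepending L[row]:
  step 1: row=2, L[2]='$', prepend. Next row=LF[2]=0
  step 2: row=0, L[0]='a', prepend. Next row=LF[0]=3
  step 3: row=3, L[3]='b', prepend. Next row=LF[3]=8
  step 4: row=8, L[8]='a', prepend. Next row=LF[8]=6
  step 5: row=6, L[6]='A', prepend. Next row=LF[6]=1
  step 6: row=1, L[1]='b', prepend. Next row=LF[1]=7
  step 7: row=7, L[7]='a', prepend. Next row=LF[7]=5
  step 8: row=5, L[5]='a', prepend. Next row=LF[5]=4
  step 9: row=4, L[4]='b', prepend. Next row=LF[4]=9
  step 10: row=9, L[9]='A', prepend. Next row=LF[9]=2
Reversed output: AbaabAaba$

Answer: AbaabAaba$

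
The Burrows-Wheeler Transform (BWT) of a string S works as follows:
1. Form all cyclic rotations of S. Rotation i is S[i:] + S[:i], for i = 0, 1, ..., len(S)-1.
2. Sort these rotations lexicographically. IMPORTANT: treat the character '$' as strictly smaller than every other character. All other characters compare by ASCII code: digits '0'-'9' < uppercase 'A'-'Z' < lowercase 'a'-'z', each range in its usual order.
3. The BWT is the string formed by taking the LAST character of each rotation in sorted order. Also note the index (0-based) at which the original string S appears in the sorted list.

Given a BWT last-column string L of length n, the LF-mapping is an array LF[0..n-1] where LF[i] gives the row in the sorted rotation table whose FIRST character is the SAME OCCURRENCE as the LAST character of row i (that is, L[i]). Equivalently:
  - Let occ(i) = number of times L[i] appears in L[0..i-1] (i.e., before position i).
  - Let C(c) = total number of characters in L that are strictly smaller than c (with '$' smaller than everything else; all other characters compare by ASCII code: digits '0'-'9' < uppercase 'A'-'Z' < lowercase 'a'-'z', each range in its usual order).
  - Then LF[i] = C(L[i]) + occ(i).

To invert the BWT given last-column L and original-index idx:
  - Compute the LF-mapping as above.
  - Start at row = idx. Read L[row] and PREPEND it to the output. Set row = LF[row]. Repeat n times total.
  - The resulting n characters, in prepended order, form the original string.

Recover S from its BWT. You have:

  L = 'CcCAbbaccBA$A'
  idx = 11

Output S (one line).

LF mapping: 5 10 6 1 8 9 7 11 12 4 2 0 3
Walk LF starting at row 11, prepending L[row]:
  step 1: row=11, L[11]='$', prepend. Next row=LF[11]=0
  step 2: row=0, L[0]='C', prepend. Next row=LF[0]=5
  step 3: row=5, L[5]='b', prepend. Next row=LF[5]=9
  step 4: row=9, L[9]='B', prepend. Next row=LF[9]=4
  step 5: row=4, L[4]='b', prepend. Next row=LF[4]=8
  step 6: row=8, L[8]='c', prepend. Next row=LF[8]=12
  step 7: row=12, L[12]='A', prepend. Next row=LF[12]=3
  step 8: row=3, L[3]='A', prepend. Next row=LF[3]=1
  step 9: row=1, L[1]='c', prepend. Next row=LF[1]=10
  step 10: row=10, L[10]='A', prepend. Next row=LF[10]=2
  step 11: row=2, L[2]='C', prepend. Next row=LF[2]=6
  step 12: row=6, L[6]='a', prepend. Next row=LF[6]=7
  step 13: row=7, L[7]='c', prepend. Next row=LF[7]=11
Reversed output: caCAcAAcbBbC$

Answer: caCAcAAcbBbC$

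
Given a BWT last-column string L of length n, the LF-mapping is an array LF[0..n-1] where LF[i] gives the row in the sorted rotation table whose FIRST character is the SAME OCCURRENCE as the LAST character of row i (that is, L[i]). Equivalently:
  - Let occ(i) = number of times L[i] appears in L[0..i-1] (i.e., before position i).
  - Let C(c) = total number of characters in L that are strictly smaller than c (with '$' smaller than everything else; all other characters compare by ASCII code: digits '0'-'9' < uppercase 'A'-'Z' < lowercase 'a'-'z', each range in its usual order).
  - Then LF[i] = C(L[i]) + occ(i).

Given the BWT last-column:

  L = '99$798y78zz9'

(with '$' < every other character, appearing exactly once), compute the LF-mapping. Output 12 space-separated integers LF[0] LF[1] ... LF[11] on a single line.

Char counts: '$':1, '7':2, '8':2, '9':4, 'y':1, 'z':2
C (first-col start): C('$')=0, C('7')=1, C('8')=3, C('9')=5, C('y')=9, C('z')=10
L[0]='9': occ=0, LF[0]=C('9')+0=5+0=5
L[1]='9': occ=1, LF[1]=C('9')+1=5+1=6
L[2]='$': occ=0, LF[2]=C('$')+0=0+0=0
L[3]='7': occ=0, LF[3]=C('7')+0=1+0=1
L[4]='9': occ=2, LF[4]=C('9')+2=5+2=7
L[5]='8': occ=0, LF[5]=C('8')+0=3+0=3
L[6]='y': occ=0, LF[6]=C('y')+0=9+0=9
L[7]='7': occ=1, LF[7]=C('7')+1=1+1=2
L[8]='8': occ=1, LF[8]=C('8')+1=3+1=4
L[9]='z': occ=0, LF[9]=C('z')+0=10+0=10
L[10]='z': occ=1, LF[10]=C('z')+1=10+1=11
L[11]='9': occ=3, LF[11]=C('9')+3=5+3=8

Answer: 5 6 0 1 7 3 9 2 4 10 11 8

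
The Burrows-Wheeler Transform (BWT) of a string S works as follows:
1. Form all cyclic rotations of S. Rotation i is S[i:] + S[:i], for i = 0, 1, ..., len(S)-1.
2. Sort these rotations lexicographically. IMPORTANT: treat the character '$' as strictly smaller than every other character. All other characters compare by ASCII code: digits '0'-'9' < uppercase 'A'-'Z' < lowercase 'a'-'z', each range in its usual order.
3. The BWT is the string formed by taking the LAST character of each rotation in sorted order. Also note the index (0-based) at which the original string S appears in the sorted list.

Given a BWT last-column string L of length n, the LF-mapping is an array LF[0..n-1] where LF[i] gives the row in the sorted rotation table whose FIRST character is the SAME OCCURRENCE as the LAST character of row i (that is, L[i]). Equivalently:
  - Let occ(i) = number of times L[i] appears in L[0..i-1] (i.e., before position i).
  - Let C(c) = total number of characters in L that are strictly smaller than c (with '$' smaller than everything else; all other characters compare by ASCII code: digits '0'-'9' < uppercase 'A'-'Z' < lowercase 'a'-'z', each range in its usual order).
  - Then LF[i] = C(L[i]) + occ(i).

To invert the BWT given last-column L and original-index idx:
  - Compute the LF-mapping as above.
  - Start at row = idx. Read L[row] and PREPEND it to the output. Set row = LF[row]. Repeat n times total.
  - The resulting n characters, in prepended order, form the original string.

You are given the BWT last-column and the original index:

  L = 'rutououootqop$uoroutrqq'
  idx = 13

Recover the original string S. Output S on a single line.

LF mapping: 12 18 15 1 19 2 20 3 4 16 9 5 8 0 21 6 13 7 22 17 14 10 11
Walk LF starting at row 13, prepending L[row]:
  step 1: row=13, L[13]='$', prepend. Next row=LF[13]=0
  step 2: row=0, L[0]='r', prepend. Next row=LF[0]=12
  step 3: row=12, L[12]='p', prepend. Next row=LF[12]=8
  step 4: row=8, L[8]='o', prepend. Next row=LF[8]=4
  step 5: row=4, L[4]='u', prepend. Next row=LF[4]=19
  step 6: row=19, L[19]='t', prepend. Next row=LF[19]=17
  step 7: row=17, L[17]='o', prepend. Next row=LF[17]=7
  step 8: row=7, L[7]='o', prepend. Next row=LF[7]=3
  step 9: row=3, L[3]='o', prepend. Next row=LF[3]=1
  step 10: row=1, L[1]='u', prepend. Next row=LF[1]=18
  step 11: row=18, L[18]='u', prepend. Next row=LF[18]=22
  step 12: row=22, L[22]='q', prepend. Next row=LF[22]=11
  step 13: row=11, L[11]='o', prepend. Next row=LF[11]=5
  step 14: row=5, L[5]='o', prepend. Next row=LF[5]=2
  step 15: row=2, L[2]='t', prepend. Next row=LF[2]=15
  step 16: row=15, L[15]='o', prepend. Next row=LF[15]=6
  step 17: row=6, L[6]='u', prepend. Next row=LF[6]=20
  step 18: row=20, L[20]='r', prepend. Next row=LF[20]=14
  step 19: row=14, L[14]='u', prepend. Next row=LF[14]=21
  step 20: row=21, L[21]='q', prepend. Next row=LF[21]=10
  step 21: row=10, L[10]='q', prepend. Next row=LF[10]=9
  step 22: row=9, L[9]='t', prepend. Next row=LF[9]=16
  step 23: row=16, L[16]='r', prepend. Next row=LF[16]=13
Reversed output: rtqquruotooquuoootuopr$

Answer: rtqquruotooquuoootuopr$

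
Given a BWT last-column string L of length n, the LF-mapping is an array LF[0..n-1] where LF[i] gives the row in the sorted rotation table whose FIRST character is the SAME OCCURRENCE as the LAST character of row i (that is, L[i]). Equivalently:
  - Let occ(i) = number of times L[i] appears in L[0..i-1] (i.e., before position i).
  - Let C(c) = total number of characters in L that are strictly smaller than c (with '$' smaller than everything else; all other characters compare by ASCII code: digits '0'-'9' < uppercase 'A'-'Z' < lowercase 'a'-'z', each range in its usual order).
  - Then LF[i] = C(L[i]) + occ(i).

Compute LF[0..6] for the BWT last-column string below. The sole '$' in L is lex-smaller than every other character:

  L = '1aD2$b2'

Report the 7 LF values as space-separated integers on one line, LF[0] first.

Char counts: '$':1, '1':1, '2':2, 'D':1, 'a':1, 'b':1
C (first-col start): C('$')=0, C('1')=1, C('2')=2, C('D')=4, C('a')=5, C('b')=6
L[0]='1': occ=0, LF[0]=C('1')+0=1+0=1
L[1]='a': occ=0, LF[1]=C('a')+0=5+0=5
L[2]='D': occ=0, LF[2]=C('D')+0=4+0=4
L[3]='2': occ=0, LF[3]=C('2')+0=2+0=2
L[4]='$': occ=0, LF[4]=C('$')+0=0+0=0
L[5]='b': occ=0, LF[5]=C('b')+0=6+0=6
L[6]='2': occ=1, LF[6]=C('2')+1=2+1=3

Answer: 1 5 4 2 0 6 3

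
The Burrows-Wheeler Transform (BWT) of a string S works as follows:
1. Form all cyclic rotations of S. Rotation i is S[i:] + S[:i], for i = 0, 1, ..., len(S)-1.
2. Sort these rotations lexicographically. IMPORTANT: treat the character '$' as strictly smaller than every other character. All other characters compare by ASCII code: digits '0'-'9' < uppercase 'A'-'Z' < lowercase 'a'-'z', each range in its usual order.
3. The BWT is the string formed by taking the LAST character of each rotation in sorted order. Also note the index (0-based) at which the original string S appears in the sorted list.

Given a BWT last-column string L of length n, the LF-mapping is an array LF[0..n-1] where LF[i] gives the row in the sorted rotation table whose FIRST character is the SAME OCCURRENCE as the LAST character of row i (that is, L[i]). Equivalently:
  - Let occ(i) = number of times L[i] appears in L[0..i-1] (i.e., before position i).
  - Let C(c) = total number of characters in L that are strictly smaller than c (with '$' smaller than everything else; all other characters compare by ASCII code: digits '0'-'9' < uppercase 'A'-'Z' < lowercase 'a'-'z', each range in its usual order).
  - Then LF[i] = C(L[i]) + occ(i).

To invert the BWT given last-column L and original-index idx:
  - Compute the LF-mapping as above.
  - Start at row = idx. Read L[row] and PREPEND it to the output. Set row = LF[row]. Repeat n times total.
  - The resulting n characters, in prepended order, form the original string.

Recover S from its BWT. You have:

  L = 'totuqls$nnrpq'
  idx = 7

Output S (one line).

Answer: qunsqolptnrt$

Derivation:
LF mapping: 10 4 11 12 6 1 9 0 2 3 8 5 7
Walk LF starting at row 7, prepending L[row]:
  step 1: row=7, L[7]='$', prepend. Next row=LF[7]=0
  step 2: row=0, L[0]='t', prepend. Next row=LF[0]=10
  step 3: row=10, L[10]='r', prepend. Next row=LF[10]=8
  step 4: row=8, L[8]='n', prepend. Next row=LF[8]=2
  step 5: row=2, L[2]='t', prepend. Next row=LF[2]=11
  step 6: row=11, L[11]='p', prepend. Next row=LF[11]=5
  step 7: row=5, L[5]='l', prepend. Next row=LF[5]=1
  step 8: row=1, L[1]='o', prepend. Next row=LF[1]=4
  step 9: row=4, L[4]='q', prepend. Next row=LF[4]=6
  step 10: row=6, L[6]='s', prepend. Next row=LF[6]=9
  step 11: row=9, L[9]='n', prepend. Next row=LF[9]=3
  step 12: row=3, L[3]='u', prepend. Next row=LF[3]=12
  step 13: row=12, L[12]='q', prepend. Next row=LF[12]=7
Reversed output: qunsqolptnrt$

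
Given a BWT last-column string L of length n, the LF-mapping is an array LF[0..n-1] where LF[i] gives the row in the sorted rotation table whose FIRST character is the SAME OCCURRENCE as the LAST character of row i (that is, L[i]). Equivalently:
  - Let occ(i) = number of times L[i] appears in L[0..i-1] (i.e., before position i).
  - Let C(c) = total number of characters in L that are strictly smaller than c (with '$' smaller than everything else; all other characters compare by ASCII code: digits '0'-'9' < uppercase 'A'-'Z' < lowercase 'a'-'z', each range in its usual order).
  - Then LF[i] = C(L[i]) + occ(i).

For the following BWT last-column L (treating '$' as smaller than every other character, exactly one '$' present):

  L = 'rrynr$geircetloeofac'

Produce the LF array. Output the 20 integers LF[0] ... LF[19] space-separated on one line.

Answer: 14 15 19 11 16 0 8 4 9 17 2 5 18 10 12 6 13 7 1 3

Derivation:
Char counts: '$':1, 'a':1, 'c':2, 'e':3, 'f':1, 'g':1, 'i':1, 'l':1, 'n':1, 'o':2, 'r':4, 't':1, 'y':1
C (first-col start): C('$')=0, C('a')=1, C('c')=2, C('e')=4, C('f')=7, C('g')=8, C('i')=9, C('l')=10, C('n')=11, C('o')=12, C('r')=14, C('t')=18, C('y')=19
L[0]='r': occ=0, LF[0]=C('r')+0=14+0=14
L[1]='r': occ=1, LF[1]=C('r')+1=14+1=15
L[2]='y': occ=0, LF[2]=C('y')+0=19+0=19
L[3]='n': occ=0, LF[3]=C('n')+0=11+0=11
L[4]='r': occ=2, LF[4]=C('r')+2=14+2=16
L[5]='$': occ=0, LF[5]=C('$')+0=0+0=0
L[6]='g': occ=0, LF[6]=C('g')+0=8+0=8
L[7]='e': occ=0, LF[7]=C('e')+0=4+0=4
L[8]='i': occ=0, LF[8]=C('i')+0=9+0=9
L[9]='r': occ=3, LF[9]=C('r')+3=14+3=17
L[10]='c': occ=0, LF[10]=C('c')+0=2+0=2
L[11]='e': occ=1, LF[11]=C('e')+1=4+1=5
L[12]='t': occ=0, LF[12]=C('t')+0=18+0=18
L[13]='l': occ=0, LF[13]=C('l')+0=10+0=10
L[14]='o': occ=0, LF[14]=C('o')+0=12+0=12
L[15]='e': occ=2, LF[15]=C('e')+2=4+2=6
L[16]='o': occ=1, LF[16]=C('o')+1=12+1=13
L[17]='f': occ=0, LF[17]=C('f')+0=7+0=7
L[18]='a': occ=0, LF[18]=C('a')+0=1+0=1
L[19]='c': occ=1, LF[19]=C('c')+1=2+1=3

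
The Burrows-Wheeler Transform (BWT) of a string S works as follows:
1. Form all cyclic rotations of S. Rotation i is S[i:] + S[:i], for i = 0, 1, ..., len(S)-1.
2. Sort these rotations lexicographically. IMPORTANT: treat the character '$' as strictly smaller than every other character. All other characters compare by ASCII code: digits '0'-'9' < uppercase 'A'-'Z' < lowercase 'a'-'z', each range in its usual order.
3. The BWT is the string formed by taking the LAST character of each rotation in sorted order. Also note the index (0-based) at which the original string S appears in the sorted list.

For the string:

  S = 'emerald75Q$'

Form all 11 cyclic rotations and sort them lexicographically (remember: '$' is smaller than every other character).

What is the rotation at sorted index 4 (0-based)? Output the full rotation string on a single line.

Answer: ald75Q$emer

Derivation:
All 11 rotations (rotation i = S[i:]+S[:i]):
  rot[0] = emerald75Q$
  rot[1] = merald75Q$e
  rot[2] = erald75Q$em
  rot[3] = rald75Q$eme
  rot[4] = ald75Q$emer
  rot[5] = ld75Q$emera
  rot[6] = d75Q$emeral
  rot[7] = 75Q$emerald
  rot[8] = 5Q$emerald7
  rot[9] = Q$emerald75
  rot[10] = $emerald75Q
Sorted (with $ < everything):
  sorted[0] = $emerald75Q
  sorted[1] = 5Q$emerald7
  sorted[2] = 75Q$emerald
  sorted[3] = Q$emerald75
  sorted[4] = ald75Q$emer
  sorted[5] = d75Q$emeral
  sorted[6] = emerald75Q$
  sorted[7] = erald75Q$em
  sorted[8] = ld75Q$emera
  sorted[9] = merald75Q$e
  sorted[10] = rald75Q$eme
sorted[4] = ald75Q$emer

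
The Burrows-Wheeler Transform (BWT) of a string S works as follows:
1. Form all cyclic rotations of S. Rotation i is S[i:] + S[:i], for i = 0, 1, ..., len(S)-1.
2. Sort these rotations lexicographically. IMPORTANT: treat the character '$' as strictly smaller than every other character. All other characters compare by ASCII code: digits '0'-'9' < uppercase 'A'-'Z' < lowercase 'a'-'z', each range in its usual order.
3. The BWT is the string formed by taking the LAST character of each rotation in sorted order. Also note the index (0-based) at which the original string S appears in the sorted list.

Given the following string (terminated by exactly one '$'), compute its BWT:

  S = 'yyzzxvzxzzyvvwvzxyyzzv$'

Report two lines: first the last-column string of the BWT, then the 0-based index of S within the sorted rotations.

Answer: vzyvwxvzzzzx$yyzzvvzyyx
12

Derivation:
All 23 rotations (rotation i = S[i:]+S[:i]):
  rot[0] = yyzzxvzxzzyvvwvzxyyzzv$
  rot[1] = yzzxvzxzzyvvwvzxyyzzv$y
  rot[2] = zzxvzxzzyvvwvzxyyzzv$yy
  rot[3] = zxvzxzzyvvwvzxyyzzv$yyz
  rot[4] = xvzxzzyvvwvzxyyzzv$yyzz
  rot[5] = vzxzzyvvwvzxyyzzv$yyzzx
  rot[6] = zxzzyvvwvzxyyzzv$yyzzxv
  rot[7] = xzzyvvwvzxyyzzv$yyzzxvz
  rot[8] = zzyvvwvzxyyzzv$yyzzxvzx
  rot[9] = zyvvwvzxyyzzv$yyzzxvzxz
  rot[10] = yvvwvzxyyzzv$yyzzxvzxzz
  rot[11] = vvwvzxyyzzv$yyzzxvzxzzy
  rot[12] = vwvzxyyzzv$yyzzxvzxzzyv
  rot[13] = wvzxyyzzv$yyzzxvzxzzyvv
  rot[14] = vzxyyzzv$yyzzxvzxzzyvvw
  rot[15] = zxyyzzv$yyzzxvzxzzyvvwv
  rot[16] = xyyzzv$yyzzxvzxzzyvvwvz
  rot[17] = yyzzv$yyzzxvzxzzyvvwvzx
  rot[18] = yzzv$yyzzxvzxzzyvvwvzxy
  rot[19] = zzv$yyzzxvzxzzyvvwvzxyy
  rot[20] = zv$yyzzxvzxzzyvvwvzxyyz
  rot[21] = v$yyzzxvzxzzyvvwvzxyyzz
  rot[22] = $yyzzxvzxzzyvvwvzxyyzzv
Sorted (with $ < everything):
  sorted[0] = $yyzzxvzxzzyvvwvzxyyzzv  (last char: 'v')
  sorted[1] = v$yyzzxvzxzzyvvwvzxyyzz  (last char: 'z')
  sorted[2] = vvwvzxyyzzv$yyzzxvzxzzy  (last char: 'y')
  sorted[3] = vwvzxyyzzv$yyzzxvzxzzyv  (last char: 'v')
  sorted[4] = vzxyyzzv$yyzzxvzxzzyvvw  (last char: 'w')
  sorted[5] = vzxzzyvvwvzxyyzzv$yyzzx  (last char: 'x')
  sorted[6] = wvzxyyzzv$yyzzxvzxzzyvv  (last char: 'v')
  sorted[7] = xvzxzzyvvwvzxyyzzv$yyzz  (last char: 'z')
  sorted[8] = xyyzzv$yyzzxvzxzzyvvwvz  (last char: 'z')
  sorted[9] = xzzyvvwvzxyyzzv$yyzzxvz  (last char: 'z')
  sorted[10] = yvvwvzxyyzzv$yyzzxvzxzz  (last char: 'z')
  sorted[11] = yyzzv$yyzzxvzxzzyvvwvzx  (last char: 'x')
  sorted[12] = yyzzxvzxzzyvvwvzxyyzzv$  (last char: '$')
  sorted[13] = yzzv$yyzzxvzxzzyvvwvzxy  (last char: 'y')
  sorted[14] = yzzxvzxzzyvvwvzxyyzzv$y  (last char: 'y')
  sorted[15] = zv$yyzzxvzxzzyvvwvzxyyz  (last char: 'z')
  sorted[16] = zxvzxzzyvvwvzxyyzzv$yyz  (last char: 'z')
  sorted[17] = zxyyzzv$yyzzxvzxzzyvvwv  (last char: 'v')
  sorted[18] = zxzzyvvwvzxyyzzv$yyzzxv  (last char: 'v')
  sorted[19] = zyvvwvzxyyzzv$yyzzxvzxz  (last char: 'z')
  sorted[20] = zzv$yyzzxvzxzzyvvwvzxyy  (last char: 'y')
  sorted[21] = zzxvzxzzyvvwvzxyyzzv$yy  (last char: 'y')
  sorted[22] = zzyvvwvzxyyzzv$yyzzxvzx  (last char: 'x')
Last column: vzyvwxvzzzzx$yyzzvvzyyx
Original string S is at sorted index 12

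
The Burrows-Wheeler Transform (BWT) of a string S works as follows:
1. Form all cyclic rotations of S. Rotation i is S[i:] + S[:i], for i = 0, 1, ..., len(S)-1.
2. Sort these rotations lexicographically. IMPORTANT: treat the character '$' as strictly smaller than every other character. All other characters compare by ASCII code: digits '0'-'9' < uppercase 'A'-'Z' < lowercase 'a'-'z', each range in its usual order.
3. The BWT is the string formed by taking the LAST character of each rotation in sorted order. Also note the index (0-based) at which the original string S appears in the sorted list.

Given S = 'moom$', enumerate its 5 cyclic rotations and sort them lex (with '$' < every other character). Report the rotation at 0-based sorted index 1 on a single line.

All 5 rotations (rotation i = S[i:]+S[:i]):
  rot[0] = moom$
  rot[1] = oom$m
  rot[2] = om$mo
  rot[3] = m$moo
  rot[4] = $moom
Sorted (with $ < everything):
  sorted[0] = $moom
  sorted[1] = m$moo
  sorted[2] = moom$
  sorted[3] = om$mo
  sorted[4] = oom$m
sorted[1] = m$moo

Answer: m$moo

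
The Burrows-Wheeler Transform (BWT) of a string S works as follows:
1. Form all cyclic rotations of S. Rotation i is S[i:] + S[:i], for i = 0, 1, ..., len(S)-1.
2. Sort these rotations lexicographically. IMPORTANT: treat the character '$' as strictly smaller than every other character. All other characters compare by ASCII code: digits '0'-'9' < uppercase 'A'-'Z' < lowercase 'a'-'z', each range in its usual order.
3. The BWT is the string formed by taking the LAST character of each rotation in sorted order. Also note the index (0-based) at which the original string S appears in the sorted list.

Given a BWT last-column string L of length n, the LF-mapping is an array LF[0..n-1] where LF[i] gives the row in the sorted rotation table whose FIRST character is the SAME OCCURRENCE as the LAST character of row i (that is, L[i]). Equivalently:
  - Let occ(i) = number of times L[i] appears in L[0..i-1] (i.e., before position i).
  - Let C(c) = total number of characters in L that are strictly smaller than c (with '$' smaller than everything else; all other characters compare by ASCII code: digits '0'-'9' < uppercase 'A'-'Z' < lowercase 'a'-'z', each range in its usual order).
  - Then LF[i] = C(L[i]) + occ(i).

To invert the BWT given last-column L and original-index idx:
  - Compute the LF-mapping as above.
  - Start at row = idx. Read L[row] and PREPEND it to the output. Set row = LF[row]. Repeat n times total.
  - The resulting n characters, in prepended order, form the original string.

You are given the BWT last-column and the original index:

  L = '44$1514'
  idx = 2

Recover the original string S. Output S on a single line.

Answer: 145414$

Derivation:
LF mapping: 3 4 0 1 6 2 5
Walk LF starting at row 2, prepending L[row]:
  step 1: row=2, L[2]='$', prepend. Next row=LF[2]=0
  step 2: row=0, L[0]='4', prepend. Next row=LF[0]=3
  step 3: row=3, L[3]='1', prepend. Next row=LF[3]=1
  step 4: row=1, L[1]='4', prepend. Next row=LF[1]=4
  step 5: row=4, L[4]='5', prepend. Next row=LF[4]=6
  step 6: row=6, L[6]='4', prepend. Next row=LF[6]=5
  step 7: row=5, L[5]='1', prepend. Next row=LF[5]=2
Reversed output: 145414$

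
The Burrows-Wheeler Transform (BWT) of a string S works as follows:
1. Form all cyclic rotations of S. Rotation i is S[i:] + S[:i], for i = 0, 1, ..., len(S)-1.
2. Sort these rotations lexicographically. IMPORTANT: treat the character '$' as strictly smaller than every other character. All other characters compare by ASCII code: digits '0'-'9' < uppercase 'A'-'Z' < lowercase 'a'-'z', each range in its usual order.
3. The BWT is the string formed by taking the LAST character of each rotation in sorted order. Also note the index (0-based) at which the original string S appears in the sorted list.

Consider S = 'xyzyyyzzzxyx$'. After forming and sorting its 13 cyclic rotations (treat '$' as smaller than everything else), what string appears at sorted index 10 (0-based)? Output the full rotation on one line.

Answer: zyyyzzzxyx$xy

Derivation:
All 13 rotations (rotation i = S[i:]+S[:i]):
  rot[0] = xyzyyyzzzxyx$
  rot[1] = yzyyyzzzxyx$x
  rot[2] = zyyyzzzxyx$xy
  rot[3] = yyyzzzxyx$xyz
  rot[4] = yyzzzxyx$xyzy
  rot[5] = yzzzxyx$xyzyy
  rot[6] = zzzxyx$xyzyyy
  rot[7] = zzxyx$xyzyyyz
  rot[8] = zxyx$xyzyyyzz
  rot[9] = xyx$xyzyyyzzz
  rot[10] = yx$xyzyyyzzzx
  rot[11] = x$xyzyyyzzzxy
  rot[12] = $xyzyyyzzzxyx
Sorted (with $ < everything):
  sorted[0] = $xyzyyyzzzxyx
  sorted[1] = x$xyzyyyzzzxy
  sorted[2] = xyx$xyzyyyzzz
  sorted[3] = xyzyyyzzzxyx$
  sorted[4] = yx$xyzyyyzzzx
  sorted[5] = yyyzzzxyx$xyz
  sorted[6] = yyzzzxyx$xyzy
  sorted[7] = yzyyyzzzxyx$x
  sorted[8] = yzzzxyx$xyzyy
  sorted[9] = zxyx$xyzyyyzz
  sorted[10] = zyyyzzzxyx$xy
  sorted[11] = zzxyx$xyzyyyz
  sorted[12] = zzzxyx$xyzyyy
sorted[10] = zyyyzzzxyx$xy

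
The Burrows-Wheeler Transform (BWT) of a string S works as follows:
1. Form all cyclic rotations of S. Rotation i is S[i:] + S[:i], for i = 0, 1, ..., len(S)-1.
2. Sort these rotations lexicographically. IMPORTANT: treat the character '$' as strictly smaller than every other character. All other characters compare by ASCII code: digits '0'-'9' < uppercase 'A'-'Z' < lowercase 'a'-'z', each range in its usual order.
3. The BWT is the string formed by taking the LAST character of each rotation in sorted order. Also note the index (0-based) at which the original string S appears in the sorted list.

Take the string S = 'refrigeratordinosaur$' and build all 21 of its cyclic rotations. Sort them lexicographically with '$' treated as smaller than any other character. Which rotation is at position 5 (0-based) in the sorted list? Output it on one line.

Answer: eratordinosaur$refrig

Derivation:
All 21 rotations (rotation i = S[i:]+S[:i]):
  rot[0] = refrigeratordinosaur$
  rot[1] = efrigeratordinosaur$r
  rot[2] = frigeratordinosaur$re
  rot[3] = rigeratordinosaur$ref
  rot[4] = igeratordinosaur$refr
  rot[5] = geratordinosaur$refri
  rot[6] = eratordinosaur$refrig
  rot[7] = ratordinosaur$refrige
  rot[8] = atordinosaur$refriger
  rot[9] = tordinosaur$refrigera
  rot[10] = ordinosaur$refrigerat
  rot[11] = rdinosaur$refrigerato
  rot[12] = dinosaur$refrigerator
  rot[13] = inosaur$refrigeratord
  rot[14] = nosaur$refrigeratordi
  rot[15] = osaur$refrigeratordin
  rot[16] = saur$refrigeratordino
  rot[17] = aur$refrigeratordinos
  rot[18] = ur$refrigeratordinosa
  rot[19] = r$refrigeratordinosau
  rot[20] = $refrigeratordinosaur
Sorted (with $ < everything):
  sorted[0] = $refrigeratordinosaur
  sorted[1] = atordinosaur$refriger
  sorted[2] = aur$refrigeratordinos
  sorted[3] = dinosaur$refrigerator
  sorted[4] = efrigeratordinosaur$r
  sorted[5] = eratordinosaur$refrig
  sorted[6] = frigeratordinosaur$re
  sorted[7] = geratordinosaur$refri
  sorted[8] = igeratordinosaur$refr
  sorted[9] = inosaur$refrigeratord
  sorted[10] = nosaur$refrigeratordi
  sorted[11] = ordinosaur$refrigerat
  sorted[12] = osaur$refrigeratordin
  sorted[13] = r$refrigeratordinosau
  sorted[14] = ratordinosaur$refrige
  sorted[15] = rdinosaur$refrigerato
  sorted[16] = refrigeratordinosaur$
  sorted[17] = rigeratordinosaur$ref
  sorted[18] = saur$refrigeratordino
  sorted[19] = tordinosaur$refrigera
  sorted[20] = ur$refrigeratordinosa
sorted[5] = eratordinosaur$refrig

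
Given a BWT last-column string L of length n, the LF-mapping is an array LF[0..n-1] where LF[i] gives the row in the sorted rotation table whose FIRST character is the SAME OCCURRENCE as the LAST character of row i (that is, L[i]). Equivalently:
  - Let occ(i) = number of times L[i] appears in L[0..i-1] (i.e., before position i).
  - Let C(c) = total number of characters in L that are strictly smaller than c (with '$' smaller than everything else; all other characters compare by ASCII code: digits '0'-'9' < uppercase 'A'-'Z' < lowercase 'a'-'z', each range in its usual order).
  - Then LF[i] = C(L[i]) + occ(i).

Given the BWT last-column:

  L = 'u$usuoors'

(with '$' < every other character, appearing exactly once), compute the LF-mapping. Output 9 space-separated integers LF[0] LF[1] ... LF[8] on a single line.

Answer: 6 0 7 4 8 1 2 3 5

Derivation:
Char counts: '$':1, 'o':2, 'r':1, 's':2, 'u':3
C (first-col start): C('$')=0, C('o')=1, C('r')=3, C('s')=4, C('u')=6
L[0]='u': occ=0, LF[0]=C('u')+0=6+0=6
L[1]='$': occ=0, LF[1]=C('$')+0=0+0=0
L[2]='u': occ=1, LF[2]=C('u')+1=6+1=7
L[3]='s': occ=0, LF[3]=C('s')+0=4+0=4
L[4]='u': occ=2, LF[4]=C('u')+2=6+2=8
L[5]='o': occ=0, LF[5]=C('o')+0=1+0=1
L[6]='o': occ=1, LF[6]=C('o')+1=1+1=2
L[7]='r': occ=0, LF[7]=C('r')+0=3+0=3
L[8]='s': occ=1, LF[8]=C('s')+1=4+1=5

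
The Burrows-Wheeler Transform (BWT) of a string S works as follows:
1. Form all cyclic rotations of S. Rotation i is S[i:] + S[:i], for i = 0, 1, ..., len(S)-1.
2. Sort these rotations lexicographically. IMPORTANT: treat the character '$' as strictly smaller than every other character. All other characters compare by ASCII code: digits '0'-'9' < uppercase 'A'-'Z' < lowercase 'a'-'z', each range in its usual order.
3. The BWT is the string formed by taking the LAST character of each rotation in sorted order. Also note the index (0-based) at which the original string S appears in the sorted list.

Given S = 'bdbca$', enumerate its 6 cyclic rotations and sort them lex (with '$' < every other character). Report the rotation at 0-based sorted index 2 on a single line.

Answer: bca$bd

Derivation:
All 6 rotations (rotation i = S[i:]+S[:i]):
  rot[0] = bdbca$
  rot[1] = dbca$b
  rot[2] = bca$bd
  rot[3] = ca$bdb
  rot[4] = a$bdbc
  rot[5] = $bdbca
Sorted (with $ < everything):
  sorted[0] = $bdbca
  sorted[1] = a$bdbc
  sorted[2] = bca$bd
  sorted[3] = bdbca$
  sorted[4] = ca$bdb
  sorted[5] = dbca$b
sorted[2] = bca$bd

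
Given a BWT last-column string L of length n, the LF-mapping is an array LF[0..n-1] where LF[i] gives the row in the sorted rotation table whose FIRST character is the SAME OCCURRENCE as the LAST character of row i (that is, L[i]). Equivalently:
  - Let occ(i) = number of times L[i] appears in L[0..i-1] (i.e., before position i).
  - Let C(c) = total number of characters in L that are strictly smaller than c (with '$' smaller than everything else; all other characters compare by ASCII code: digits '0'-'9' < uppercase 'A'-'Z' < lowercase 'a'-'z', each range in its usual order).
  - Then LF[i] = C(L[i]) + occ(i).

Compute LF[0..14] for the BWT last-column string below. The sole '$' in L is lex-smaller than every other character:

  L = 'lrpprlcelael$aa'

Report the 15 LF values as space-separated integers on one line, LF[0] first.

Answer: 7 13 11 12 14 8 4 5 9 1 6 10 0 2 3

Derivation:
Char counts: '$':1, 'a':3, 'c':1, 'e':2, 'l':4, 'p':2, 'r':2
C (first-col start): C('$')=0, C('a')=1, C('c')=4, C('e')=5, C('l')=7, C('p')=11, C('r')=13
L[0]='l': occ=0, LF[0]=C('l')+0=7+0=7
L[1]='r': occ=0, LF[1]=C('r')+0=13+0=13
L[2]='p': occ=0, LF[2]=C('p')+0=11+0=11
L[3]='p': occ=1, LF[3]=C('p')+1=11+1=12
L[4]='r': occ=1, LF[4]=C('r')+1=13+1=14
L[5]='l': occ=1, LF[5]=C('l')+1=7+1=8
L[6]='c': occ=0, LF[6]=C('c')+0=4+0=4
L[7]='e': occ=0, LF[7]=C('e')+0=5+0=5
L[8]='l': occ=2, LF[8]=C('l')+2=7+2=9
L[9]='a': occ=0, LF[9]=C('a')+0=1+0=1
L[10]='e': occ=1, LF[10]=C('e')+1=5+1=6
L[11]='l': occ=3, LF[11]=C('l')+3=7+3=10
L[12]='$': occ=0, LF[12]=C('$')+0=0+0=0
L[13]='a': occ=1, LF[13]=C('a')+1=1+1=2
L[14]='a': occ=2, LF[14]=C('a')+2=1+2=3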